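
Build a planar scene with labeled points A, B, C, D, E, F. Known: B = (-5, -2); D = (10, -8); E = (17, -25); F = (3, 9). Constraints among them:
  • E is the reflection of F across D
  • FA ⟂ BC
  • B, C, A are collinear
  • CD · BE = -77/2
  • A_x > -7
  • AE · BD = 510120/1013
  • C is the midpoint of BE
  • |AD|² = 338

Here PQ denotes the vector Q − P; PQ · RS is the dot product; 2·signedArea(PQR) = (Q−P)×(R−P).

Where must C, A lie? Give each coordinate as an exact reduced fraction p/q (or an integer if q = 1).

1. C_x = 6  [C is the midpoint of BE]
2. C_y = -27/2  [C is the midpoint of BE]
   → C = (6, -27/2)
3. A_x = -6759/1013  [B, C, A are collinear ∩ FA ⟂ BC]
4. A_y = -255/1013  [B, C, A are collinear ∩ FA ⟂ BC]
   → A = (-6759/1013, -255/1013)

A = (-6759/1013, -255/1013)
C = (6, -27/2)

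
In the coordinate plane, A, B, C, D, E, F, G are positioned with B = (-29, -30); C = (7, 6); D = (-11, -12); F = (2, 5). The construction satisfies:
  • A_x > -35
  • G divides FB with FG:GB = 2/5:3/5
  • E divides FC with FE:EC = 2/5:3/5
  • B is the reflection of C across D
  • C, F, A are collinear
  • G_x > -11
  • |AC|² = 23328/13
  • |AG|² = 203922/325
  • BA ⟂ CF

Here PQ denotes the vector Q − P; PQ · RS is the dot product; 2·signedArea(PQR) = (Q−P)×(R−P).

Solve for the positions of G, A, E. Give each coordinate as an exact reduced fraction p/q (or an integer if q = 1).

1. G_x = -52/5  [G divides FB with FG:GB = 2/5:3/5]
2. G_y = -9  [G divides FB with FG:GB = 2/5:3/5]
   → G = (-52/5, -9)
3. A_x = -449/13  [C, F, A are collinear ∩ BA ⟂ CF]
4. A_y = -30/13  [C, F, A are collinear ∩ BA ⟂ CF]
   → A = (-449/13, -30/13)
5. E_x = 4  [E divides FC with FE:EC = 2/5:3/5]
6. E_y = 27/5  [E divides FC with FE:EC = 2/5:3/5]
   → E = (4, 27/5)

A = (-449/13, -30/13)
E = (4, 27/5)
G = (-52/5, -9)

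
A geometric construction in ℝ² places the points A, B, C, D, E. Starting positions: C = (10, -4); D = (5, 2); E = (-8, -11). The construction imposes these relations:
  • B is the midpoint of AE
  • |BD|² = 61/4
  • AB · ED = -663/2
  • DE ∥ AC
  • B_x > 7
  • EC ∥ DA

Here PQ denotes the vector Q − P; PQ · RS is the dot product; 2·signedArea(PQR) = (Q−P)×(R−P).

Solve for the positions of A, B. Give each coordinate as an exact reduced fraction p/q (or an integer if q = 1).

1. A_x = 23  [DE ∥ AC ∩ EC ∥ DA]
2. A_y = 9  [DE ∥ AC ∩ EC ∥ DA]
   → A = (23, 9)
3. B_x = 15/2  [B is the midpoint of AE]
4. B_y = -1  [B is the midpoint of AE]
   → B = (15/2, -1)

A = (23, 9)
B = (15/2, -1)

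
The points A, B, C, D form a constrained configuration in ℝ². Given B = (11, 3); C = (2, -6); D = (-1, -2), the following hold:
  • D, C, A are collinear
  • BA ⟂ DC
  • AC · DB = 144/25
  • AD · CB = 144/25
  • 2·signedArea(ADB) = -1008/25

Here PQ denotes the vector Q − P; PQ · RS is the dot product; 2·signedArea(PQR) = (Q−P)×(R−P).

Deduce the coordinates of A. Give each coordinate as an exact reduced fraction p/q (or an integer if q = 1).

1. A_x = 23/25  [D, C, A are collinear ∩ BA ⟂ DC]
2. A_y = -114/25  [D, C, A are collinear ∩ BA ⟂ DC]
   → A = (23/25, -114/25)

A = (23/25, -114/25)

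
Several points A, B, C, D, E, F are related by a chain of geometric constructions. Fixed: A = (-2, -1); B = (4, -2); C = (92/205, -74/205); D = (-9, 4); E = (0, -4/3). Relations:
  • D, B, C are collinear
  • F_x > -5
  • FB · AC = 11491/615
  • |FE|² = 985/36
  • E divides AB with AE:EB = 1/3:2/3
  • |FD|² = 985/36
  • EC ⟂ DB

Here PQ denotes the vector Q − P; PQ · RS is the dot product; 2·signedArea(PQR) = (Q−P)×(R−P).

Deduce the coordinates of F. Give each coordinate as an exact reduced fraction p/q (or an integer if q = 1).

F = (-9/2, 4/3)

1. F_x = -9/2  [line -502/205·x + -131/205·y + -6253/615 = 0 ∩ |FD|² = 985/36]
2. F_y = 4/3  [line -502/205·x + -131/205·y + -6253/615 = 0 ∩ |FD|² = 985/36]
   → F = (-9/2, 4/3)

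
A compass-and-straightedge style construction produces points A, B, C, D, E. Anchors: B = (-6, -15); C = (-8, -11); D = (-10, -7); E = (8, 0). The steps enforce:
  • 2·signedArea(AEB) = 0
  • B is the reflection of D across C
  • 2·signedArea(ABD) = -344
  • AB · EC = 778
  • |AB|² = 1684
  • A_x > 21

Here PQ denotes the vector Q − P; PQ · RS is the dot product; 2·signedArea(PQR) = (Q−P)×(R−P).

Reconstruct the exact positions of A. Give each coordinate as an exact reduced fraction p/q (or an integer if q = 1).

A = (22, 15)

1. A_x = 22  [2·signedArea(AEB) = 0 ∩ 2·signedArea(ABD) = -344]
2. A_y = 15  [2·signedArea(AEB) = 0 ∩ 2·signedArea(ABD) = -344]
   → A = (22, 15)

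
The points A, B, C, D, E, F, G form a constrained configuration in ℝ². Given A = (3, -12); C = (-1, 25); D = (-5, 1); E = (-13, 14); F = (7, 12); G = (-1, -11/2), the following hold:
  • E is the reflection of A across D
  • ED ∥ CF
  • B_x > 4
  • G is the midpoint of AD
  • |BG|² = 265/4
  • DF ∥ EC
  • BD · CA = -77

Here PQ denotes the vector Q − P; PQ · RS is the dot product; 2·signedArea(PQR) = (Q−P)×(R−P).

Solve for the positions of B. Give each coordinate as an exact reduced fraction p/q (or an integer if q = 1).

B = (5, 0)

1. B_x = 5  [line -4·x + 37·y + 20 = 0 ∩ |BG|² = 265/4]
2. B_y = 0  [line -4·x + 37·y + 20 = 0 ∩ |BG|² = 265/4]
   → B = (5, 0)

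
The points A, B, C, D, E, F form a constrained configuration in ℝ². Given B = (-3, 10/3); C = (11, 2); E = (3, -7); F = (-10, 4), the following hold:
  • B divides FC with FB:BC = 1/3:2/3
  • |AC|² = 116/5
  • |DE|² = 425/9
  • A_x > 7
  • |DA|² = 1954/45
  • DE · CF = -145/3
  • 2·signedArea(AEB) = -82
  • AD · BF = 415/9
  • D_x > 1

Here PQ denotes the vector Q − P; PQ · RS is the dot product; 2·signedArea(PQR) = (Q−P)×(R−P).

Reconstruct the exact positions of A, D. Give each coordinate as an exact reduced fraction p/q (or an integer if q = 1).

1. A_x = 39/5  [line -31/3·x + -6·y + 71 = 0 ∩ |AC|² = 116/5]
2. A_y = -8/5  [line -31/3·x + -6·y + 71 = 0 ∩ |AC|² = 116/5]
   → A = (39/5, -8/5)
3. D_x = 4/3  [line 21·x + -2·y + -86/3 = 0 ∩ |DE|² = 425/9]
4. D_y = -1/3  [line 21·x + -2·y + -86/3 = 0 ∩ |DE|² = 425/9]
   → D = (4/3, -1/3)

A = (39/5, -8/5)
D = (4/3, -1/3)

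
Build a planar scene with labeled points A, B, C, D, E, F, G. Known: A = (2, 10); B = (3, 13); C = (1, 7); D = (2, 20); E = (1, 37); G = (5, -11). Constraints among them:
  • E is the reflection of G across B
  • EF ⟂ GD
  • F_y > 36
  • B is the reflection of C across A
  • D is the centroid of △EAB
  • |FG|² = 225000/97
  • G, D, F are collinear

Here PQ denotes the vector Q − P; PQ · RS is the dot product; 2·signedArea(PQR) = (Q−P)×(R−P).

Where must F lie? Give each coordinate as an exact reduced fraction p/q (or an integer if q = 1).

1. F_x = 35/97  [G, D, F are collinear ∩ EF ⟂ GD]
2. F_y = 3583/97  [G, D, F are collinear ∩ EF ⟂ GD]
   → F = (35/97, 3583/97)

F = (35/97, 3583/97)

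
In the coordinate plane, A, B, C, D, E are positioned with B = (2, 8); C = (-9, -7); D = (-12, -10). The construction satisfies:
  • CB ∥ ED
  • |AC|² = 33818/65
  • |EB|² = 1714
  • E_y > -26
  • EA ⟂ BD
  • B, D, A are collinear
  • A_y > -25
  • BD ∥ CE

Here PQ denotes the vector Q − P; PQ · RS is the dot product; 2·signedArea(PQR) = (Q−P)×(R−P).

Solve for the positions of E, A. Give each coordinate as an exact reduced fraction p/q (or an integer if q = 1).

1. E_x = -23  [CB ∥ ED ∩ BD ∥ CE]
2. E_y = -25  [CB ∥ ED ∩ BD ∥ CE]
   → E = (-23, -25)
3. A_x = -1522/65  [B, D, A are collinear ∩ EA ⟂ BD]
4. A_y = -1604/65  [B, D, A are collinear ∩ EA ⟂ BD]
   → A = (-1522/65, -1604/65)

A = (-1522/65, -1604/65)
E = (-23, -25)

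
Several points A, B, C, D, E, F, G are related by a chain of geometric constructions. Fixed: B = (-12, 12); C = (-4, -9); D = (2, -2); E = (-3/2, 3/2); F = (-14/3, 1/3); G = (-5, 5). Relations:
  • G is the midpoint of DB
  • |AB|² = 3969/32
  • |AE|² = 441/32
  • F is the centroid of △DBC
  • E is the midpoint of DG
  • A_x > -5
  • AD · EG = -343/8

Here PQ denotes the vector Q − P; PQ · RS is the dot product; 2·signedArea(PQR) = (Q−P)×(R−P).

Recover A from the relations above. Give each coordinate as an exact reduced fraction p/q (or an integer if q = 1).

A = (-33/8, 33/8)

1. A_x = -33/8  [line 7/2·x + -7/2·y + 231/8 = 0 ∩ |AE|² = 441/32]
2. A_y = 33/8  [line 7/2·x + -7/2·y + 231/8 = 0 ∩ |AE|² = 441/32]
   → A = (-33/8, 33/8)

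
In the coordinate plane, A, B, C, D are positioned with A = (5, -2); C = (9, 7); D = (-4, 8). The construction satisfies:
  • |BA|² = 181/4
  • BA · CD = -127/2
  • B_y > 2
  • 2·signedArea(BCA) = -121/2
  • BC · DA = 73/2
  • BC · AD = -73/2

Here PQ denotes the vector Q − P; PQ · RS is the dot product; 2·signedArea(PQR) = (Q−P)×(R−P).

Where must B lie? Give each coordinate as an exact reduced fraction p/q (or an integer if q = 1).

1. B_x = 1/2  [2·signedArea(BCA) = -121/2 ∩ BC · DA = 73/2]
2. B_y = 3  [2·signedArea(BCA) = -121/2 ∩ BC · DA = 73/2]
   → B = (1/2, 3)

B = (1/2, 3)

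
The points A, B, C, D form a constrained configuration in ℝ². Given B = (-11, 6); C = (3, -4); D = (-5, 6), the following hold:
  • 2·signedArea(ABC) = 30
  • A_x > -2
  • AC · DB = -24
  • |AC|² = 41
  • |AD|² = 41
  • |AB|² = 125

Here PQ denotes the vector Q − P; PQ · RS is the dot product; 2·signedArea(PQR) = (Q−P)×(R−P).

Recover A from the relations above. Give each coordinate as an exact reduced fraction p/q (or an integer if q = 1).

A = (-1, 1)

1. A_x = -1  [2·signedArea(ABC) = 30 ∩ AC · DB = -24]
2. A_y = 1  [2·signedArea(ABC) = 30 ∩ AC · DB = -24]
   → A = (-1, 1)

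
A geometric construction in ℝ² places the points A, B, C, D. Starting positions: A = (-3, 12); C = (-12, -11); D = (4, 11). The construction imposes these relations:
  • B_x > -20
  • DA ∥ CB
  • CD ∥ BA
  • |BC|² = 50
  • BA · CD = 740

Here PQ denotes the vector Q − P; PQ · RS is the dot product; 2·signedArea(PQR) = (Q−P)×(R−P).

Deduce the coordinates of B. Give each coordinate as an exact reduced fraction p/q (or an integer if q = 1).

B = (-19, -10)

1. B_x = -19  [CD ∥ BA ∩ DA ∥ CB]
2. B_y = -10  [CD ∥ BA ∩ DA ∥ CB]
   → B = (-19, -10)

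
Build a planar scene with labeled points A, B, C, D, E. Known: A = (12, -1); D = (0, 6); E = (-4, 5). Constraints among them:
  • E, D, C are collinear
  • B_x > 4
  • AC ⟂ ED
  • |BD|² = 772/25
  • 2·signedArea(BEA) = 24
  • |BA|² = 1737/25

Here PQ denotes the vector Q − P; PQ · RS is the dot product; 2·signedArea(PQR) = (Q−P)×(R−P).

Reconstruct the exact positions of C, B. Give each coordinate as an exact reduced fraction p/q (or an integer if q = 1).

B = (24/5, 16/5)
C = (164/17, 143/17)

1. C_x = 164/17  [E, D, C are collinear ∩ AC ⟂ ED]
2. C_y = 143/17  [E, D, C are collinear ∩ AC ⟂ ED]
   → C = (164/17, 143/17)
3. B_x = 24/5  [line 6·x + 16·y + -80 = 0 ∩ |BD|² = 772/25]
4. B_y = 16/5  [line 6·x + 16·y + -80 = 0 ∩ |BD|² = 772/25]
   → B = (24/5, 16/5)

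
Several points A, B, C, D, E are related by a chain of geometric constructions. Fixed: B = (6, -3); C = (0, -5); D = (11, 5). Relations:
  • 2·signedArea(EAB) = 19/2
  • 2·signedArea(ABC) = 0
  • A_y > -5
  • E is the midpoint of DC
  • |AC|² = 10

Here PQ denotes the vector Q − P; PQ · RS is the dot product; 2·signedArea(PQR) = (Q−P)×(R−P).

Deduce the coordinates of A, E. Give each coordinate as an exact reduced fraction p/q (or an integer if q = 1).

1. A_x = 3  [line 2·x + -6·y + -30 = 0 ∩ |AC|² = 10]
2. A_y = -4  [line 2·x + -6·y + -30 = 0 ∩ |AC|² = 10]
   → A = (3, -4)
3. E_x = 11/2  [E is the midpoint of DC]
4. E_y = 0  [E is the midpoint of DC]
   → E = (11/2, 0)

A = (3, -4)
E = (11/2, 0)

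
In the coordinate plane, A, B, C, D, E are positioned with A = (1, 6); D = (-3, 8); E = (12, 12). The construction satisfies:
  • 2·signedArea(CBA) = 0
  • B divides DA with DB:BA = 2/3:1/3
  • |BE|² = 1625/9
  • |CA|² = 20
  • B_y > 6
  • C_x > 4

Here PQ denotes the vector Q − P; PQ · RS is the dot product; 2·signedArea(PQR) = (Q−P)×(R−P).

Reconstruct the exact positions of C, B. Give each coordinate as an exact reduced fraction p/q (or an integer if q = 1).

1. B_x = -1/3  [B divides DA with DB:BA = 2/3:1/3]
2. B_y = 20/3  [B divides DA with DB:BA = 2/3:1/3]
   → B = (-1/3, 20/3)
3. C_x = 5  [line 2/3·x + 4/3·y + -26/3 = 0 ∩ |CA|² = 20]
4. C_y = 4  [line 2/3·x + 4/3·y + -26/3 = 0 ∩ |CA|² = 20]
   → C = (5, 4)

B = (-1/3, 20/3)
C = (5, 4)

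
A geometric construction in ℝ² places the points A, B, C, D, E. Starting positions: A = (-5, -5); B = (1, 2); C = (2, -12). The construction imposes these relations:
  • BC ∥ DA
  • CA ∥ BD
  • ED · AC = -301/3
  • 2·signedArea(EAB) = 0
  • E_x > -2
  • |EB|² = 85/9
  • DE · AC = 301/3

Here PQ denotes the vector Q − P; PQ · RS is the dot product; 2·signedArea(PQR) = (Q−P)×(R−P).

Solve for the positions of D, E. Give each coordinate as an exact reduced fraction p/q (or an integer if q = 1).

1. D_x = -6  [BC ∥ DA ∩ CA ∥ BD]
2. D_y = 9  [BC ∥ DA ∩ CA ∥ BD]
   → D = (-6, 9)
3. E_x = -1  [2·signedArea(EAB) = 0 ∩ ED · AC = -301/3]
4. E_y = -1/3  [2·signedArea(EAB) = 0 ∩ ED · AC = -301/3]
   → E = (-1, -1/3)

D = (-6, 9)
E = (-1, -1/3)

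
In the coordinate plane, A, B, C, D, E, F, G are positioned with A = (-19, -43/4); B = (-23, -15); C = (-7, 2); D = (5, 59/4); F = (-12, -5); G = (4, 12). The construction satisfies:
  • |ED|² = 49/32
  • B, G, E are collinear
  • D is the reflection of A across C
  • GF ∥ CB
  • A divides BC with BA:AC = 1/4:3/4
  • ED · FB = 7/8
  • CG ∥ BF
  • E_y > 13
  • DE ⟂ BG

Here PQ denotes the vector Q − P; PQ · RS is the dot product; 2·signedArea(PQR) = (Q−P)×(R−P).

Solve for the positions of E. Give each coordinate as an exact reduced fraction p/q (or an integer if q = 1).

1. E_x = 47/8  [B, G, E are collinear ∩ DE ⟂ BG]
2. E_y = 111/8  [B, G, E are collinear ∩ DE ⟂ BG]
   → E = (47/8, 111/8)

E = (47/8, 111/8)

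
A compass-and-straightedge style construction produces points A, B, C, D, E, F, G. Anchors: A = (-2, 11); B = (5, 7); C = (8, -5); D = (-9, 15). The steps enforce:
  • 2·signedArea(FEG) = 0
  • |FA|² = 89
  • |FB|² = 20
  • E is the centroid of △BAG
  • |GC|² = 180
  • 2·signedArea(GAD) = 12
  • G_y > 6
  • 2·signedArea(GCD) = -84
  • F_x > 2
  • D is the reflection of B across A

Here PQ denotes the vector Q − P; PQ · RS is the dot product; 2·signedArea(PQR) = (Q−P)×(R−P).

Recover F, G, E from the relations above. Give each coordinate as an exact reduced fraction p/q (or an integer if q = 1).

E = (5/3, 25/3)
F = (3, 3)
G = (2, 7)

1. G_x = 2  [2·signedArea(GAD) = 12 ∩ 2·signedArea(GCD) = -84]
2. G_y = 7  [2·signedArea(GAD) = 12 ∩ 2·signedArea(GCD) = -84]
   → G = (2, 7)
3. E_x = 5/3  [E is the centroid of △BAG]
4. E_y = 25/3  [E is the centroid of △BAG]
   → E = (5/3, 25/3)
5. F_x = 3  [line 4/3·x + 1/3·y + -5 = 0 ∩ |FA|² = 89]
6. F_y = 3  [line 4/3·x + 1/3·y + -5 = 0 ∩ |FA|² = 89]
   → F = (3, 3)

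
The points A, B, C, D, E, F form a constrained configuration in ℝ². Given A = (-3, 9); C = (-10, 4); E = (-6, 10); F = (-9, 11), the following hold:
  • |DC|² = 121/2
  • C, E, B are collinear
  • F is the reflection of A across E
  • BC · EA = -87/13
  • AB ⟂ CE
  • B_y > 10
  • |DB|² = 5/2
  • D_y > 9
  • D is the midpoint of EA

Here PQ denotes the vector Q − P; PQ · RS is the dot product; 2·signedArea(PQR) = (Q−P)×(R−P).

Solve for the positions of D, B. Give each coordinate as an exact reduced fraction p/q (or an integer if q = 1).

B = (-72/13, 139/13)
D = (-9/2, 19/2)

1. D_x = -9/2  [D is the midpoint of EA]
2. D_y = 19/2  [D is the midpoint of EA]
   → D = (-9/2, 19/2)
3. B_x = -72/13  [C, E, B are collinear ∩ AB ⟂ CE]
4. B_y = 139/13  [C, E, B are collinear ∩ AB ⟂ CE]
   → B = (-72/13, 139/13)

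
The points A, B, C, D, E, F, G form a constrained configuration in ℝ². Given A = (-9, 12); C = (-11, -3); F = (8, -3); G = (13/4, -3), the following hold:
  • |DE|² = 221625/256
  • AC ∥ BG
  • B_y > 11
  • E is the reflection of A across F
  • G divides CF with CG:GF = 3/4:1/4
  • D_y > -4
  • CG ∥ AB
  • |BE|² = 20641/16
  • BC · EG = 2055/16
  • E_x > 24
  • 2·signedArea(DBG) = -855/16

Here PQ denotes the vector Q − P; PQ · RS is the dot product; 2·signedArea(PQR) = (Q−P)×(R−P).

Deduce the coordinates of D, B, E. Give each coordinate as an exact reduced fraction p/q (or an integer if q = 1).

B = (21/4, 12)
D = (-5/16, -3)
E = (25, -18)

1. B_x = 21/4  [AC ∥ BG ∩ CG ∥ AB]
2. B_y = 12  [AC ∥ BG ∩ CG ∥ AB]
   → B = (21/4, 12)
3. E_x = 25  [E is the reflection of A across F]
4. E_y = -18  [E is the reflection of A across F]
   → E = (25, -18)
5. D_x = -5/16  [line 15·x + -2·y + -21/16 = 0 ∩ |DE|² = 221625/256]
6. D_y = -3  [line 15·x + -2·y + -21/16 = 0 ∩ |DE|² = 221625/256]
   → D = (-5/16, -3)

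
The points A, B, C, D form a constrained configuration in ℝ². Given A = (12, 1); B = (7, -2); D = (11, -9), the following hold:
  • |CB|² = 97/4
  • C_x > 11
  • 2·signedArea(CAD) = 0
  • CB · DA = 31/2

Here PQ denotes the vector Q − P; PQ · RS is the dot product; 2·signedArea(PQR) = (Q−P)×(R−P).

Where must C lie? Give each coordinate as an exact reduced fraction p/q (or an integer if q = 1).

1. C_x = 23/2  [2·signedArea(CAD) = 0 ∩ CB · DA = 31/2]
2. C_y = -4  [2·signedArea(CAD) = 0 ∩ CB · DA = 31/2]
   → C = (23/2, -4)

C = (23/2, -4)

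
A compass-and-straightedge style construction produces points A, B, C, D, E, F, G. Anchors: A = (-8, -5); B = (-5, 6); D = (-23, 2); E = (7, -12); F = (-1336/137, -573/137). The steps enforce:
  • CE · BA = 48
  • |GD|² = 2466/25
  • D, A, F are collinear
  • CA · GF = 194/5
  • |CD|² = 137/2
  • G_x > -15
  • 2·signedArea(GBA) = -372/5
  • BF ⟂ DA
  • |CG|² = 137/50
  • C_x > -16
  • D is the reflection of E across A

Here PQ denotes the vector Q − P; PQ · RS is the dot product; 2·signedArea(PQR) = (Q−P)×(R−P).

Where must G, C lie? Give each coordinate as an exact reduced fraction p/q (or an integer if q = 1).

1. C_x = -31/2  [line 3·x + 11·y + 63 = 0 ∩ |CD|² = 137/2]
2. C_y = -3/2  [line 3·x + 11·y + 63 = 0 ∩ |CD|² = 137/2]
   → C = (-31/2, -3/2)
3. G_x = -14  [2·signedArea(GBA) = -372/5 ∩ CA · GF = 194/5]
4. G_y = -11/5  [2·signedArea(GBA) = -372/5 ∩ CA · GF = 194/5]
   → G = (-14, -11/5)

C = (-31/2, -3/2)
G = (-14, -11/5)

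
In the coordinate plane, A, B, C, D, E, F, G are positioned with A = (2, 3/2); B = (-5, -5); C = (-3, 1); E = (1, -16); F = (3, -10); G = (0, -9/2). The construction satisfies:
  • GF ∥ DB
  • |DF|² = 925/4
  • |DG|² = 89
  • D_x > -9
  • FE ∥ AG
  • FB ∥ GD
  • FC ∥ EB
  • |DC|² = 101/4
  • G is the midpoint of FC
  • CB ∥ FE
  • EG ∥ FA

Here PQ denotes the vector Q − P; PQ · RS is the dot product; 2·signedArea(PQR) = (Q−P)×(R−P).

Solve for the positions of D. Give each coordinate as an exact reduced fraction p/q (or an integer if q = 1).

1. D_x = -8  [GF ∥ DB ∩ FB ∥ GD]
2. D_y = 1/2  [GF ∥ DB ∩ FB ∥ GD]
   → D = (-8, 1/2)

D = (-8, 1/2)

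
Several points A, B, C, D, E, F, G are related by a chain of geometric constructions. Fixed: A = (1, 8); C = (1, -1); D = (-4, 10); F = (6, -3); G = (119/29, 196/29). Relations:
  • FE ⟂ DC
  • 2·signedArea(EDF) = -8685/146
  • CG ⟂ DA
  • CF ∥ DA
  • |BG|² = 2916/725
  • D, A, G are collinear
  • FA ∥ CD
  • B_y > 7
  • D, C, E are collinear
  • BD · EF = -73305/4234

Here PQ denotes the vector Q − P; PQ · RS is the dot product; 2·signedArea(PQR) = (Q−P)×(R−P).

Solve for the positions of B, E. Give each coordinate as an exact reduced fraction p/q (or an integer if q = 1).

1. E_x = 381/146  [D, C, E are collinear ∩ FE ⟂ DC]
2. E_y = -663/146  [D, C, E are collinear ∩ FE ⟂ DC]
   → E = (381/146, -663/146)
3. B_x = 65/29  [line -495/146·x + -225/146·y + 81135/4234 = 0 ∩ |BG|² = 2916/725]
4. B_y = 1088/145  [line -495/146·x + -225/146·y + 81135/4234 = 0 ∩ |BG|² = 2916/725]
   → B = (65/29, 1088/145)

B = (65/29, 1088/145)
E = (381/146, -663/146)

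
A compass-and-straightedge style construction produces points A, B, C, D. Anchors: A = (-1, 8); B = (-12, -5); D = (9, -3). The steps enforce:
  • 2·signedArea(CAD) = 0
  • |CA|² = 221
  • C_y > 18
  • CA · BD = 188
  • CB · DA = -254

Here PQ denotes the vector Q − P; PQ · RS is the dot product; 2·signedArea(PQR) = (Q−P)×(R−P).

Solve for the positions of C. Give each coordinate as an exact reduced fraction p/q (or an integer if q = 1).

1. C_x = -11  [2·signedArea(CAD) = 0 ∩ CA · BD = 188]
2. C_y = 19  [2·signedArea(CAD) = 0 ∩ CA · BD = 188]
   → C = (-11, 19)

C = (-11, 19)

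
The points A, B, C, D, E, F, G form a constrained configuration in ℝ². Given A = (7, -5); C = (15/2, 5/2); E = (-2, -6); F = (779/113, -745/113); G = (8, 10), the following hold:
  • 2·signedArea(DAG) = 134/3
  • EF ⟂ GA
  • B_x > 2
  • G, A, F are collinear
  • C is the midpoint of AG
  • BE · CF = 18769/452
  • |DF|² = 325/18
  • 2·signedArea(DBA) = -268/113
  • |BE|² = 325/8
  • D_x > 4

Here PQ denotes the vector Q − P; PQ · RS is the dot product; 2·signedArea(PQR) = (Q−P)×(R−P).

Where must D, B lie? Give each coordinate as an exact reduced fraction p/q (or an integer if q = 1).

B = (11/4, -7/4)
D = (2801/678, -2281/678)

1. D_x = 2801/678  [line -15·x + 1·y + 196/3 = 0 ∩ |DF|² = 325/18]
2. D_y = -2281/678  [line -15·x + 1·y + 196/3 = 0 ∩ |DF|² = 325/18]
   → D = (2801/678, -2281/678)
3. B_x = 11/4  [2·signedArea(DBA) = -268/113 ∩ BE · CF = 18769/452]
4. B_y = -7/4  [2·signedArea(DBA) = -268/113 ∩ BE · CF = 18769/452]
   → B = (11/4, -7/4)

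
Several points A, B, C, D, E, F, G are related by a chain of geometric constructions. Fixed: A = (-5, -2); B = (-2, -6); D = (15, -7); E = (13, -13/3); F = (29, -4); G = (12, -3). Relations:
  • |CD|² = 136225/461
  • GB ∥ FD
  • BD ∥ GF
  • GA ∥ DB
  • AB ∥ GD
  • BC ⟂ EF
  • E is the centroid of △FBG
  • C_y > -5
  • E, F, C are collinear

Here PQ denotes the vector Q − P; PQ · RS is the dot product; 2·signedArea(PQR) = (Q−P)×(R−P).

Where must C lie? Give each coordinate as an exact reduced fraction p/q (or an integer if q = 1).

C = (-935/461, -2142/461)

1. C_x = -935/461  [E, F, C are collinear ∩ BC ⟂ EF]
2. C_y = -2142/461  [E, F, C are collinear ∩ BC ⟂ EF]
   → C = (-935/461, -2142/461)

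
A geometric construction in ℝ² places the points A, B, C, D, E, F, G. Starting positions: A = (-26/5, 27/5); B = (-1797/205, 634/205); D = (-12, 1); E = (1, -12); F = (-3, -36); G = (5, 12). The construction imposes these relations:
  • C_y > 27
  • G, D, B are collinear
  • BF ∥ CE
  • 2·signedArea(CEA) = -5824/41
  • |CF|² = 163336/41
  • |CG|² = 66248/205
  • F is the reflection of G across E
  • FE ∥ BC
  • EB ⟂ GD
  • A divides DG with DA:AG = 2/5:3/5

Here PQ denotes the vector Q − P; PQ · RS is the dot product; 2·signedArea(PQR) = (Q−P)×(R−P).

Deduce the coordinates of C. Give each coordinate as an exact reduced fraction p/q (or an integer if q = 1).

C = (-977/205, 5554/205)

1. C_x = -977/205  [BF ∥ CE ∩ FE ∥ BC]
2. C_y = 5554/205  [BF ∥ CE ∩ FE ∥ BC]
   → C = (-977/205, 5554/205)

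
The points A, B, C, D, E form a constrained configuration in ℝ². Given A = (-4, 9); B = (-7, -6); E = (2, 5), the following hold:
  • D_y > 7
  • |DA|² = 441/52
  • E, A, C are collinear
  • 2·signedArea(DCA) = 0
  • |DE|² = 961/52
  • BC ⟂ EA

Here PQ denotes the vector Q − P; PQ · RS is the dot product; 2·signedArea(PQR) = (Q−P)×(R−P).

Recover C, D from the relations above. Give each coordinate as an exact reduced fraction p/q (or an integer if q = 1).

C = (11/13, 75/13)
D = (-41/26, 96/13)

1. C_x = 11/13  [E, A, C are collinear ∩ BC ⟂ EA]
2. C_y = 75/13  [E, A, C are collinear ∩ BC ⟂ EA]
   → C = (11/13, 75/13)
3. D_x = -41/26  [line -42/13·x + -63/13·y + 399/13 = 0 ∩ |DE|² = 961/52]
4. D_y = 96/13  [line -42/13·x + -63/13·y + 399/13 = 0 ∩ |DE|² = 961/52]
   → D = (-41/26, 96/13)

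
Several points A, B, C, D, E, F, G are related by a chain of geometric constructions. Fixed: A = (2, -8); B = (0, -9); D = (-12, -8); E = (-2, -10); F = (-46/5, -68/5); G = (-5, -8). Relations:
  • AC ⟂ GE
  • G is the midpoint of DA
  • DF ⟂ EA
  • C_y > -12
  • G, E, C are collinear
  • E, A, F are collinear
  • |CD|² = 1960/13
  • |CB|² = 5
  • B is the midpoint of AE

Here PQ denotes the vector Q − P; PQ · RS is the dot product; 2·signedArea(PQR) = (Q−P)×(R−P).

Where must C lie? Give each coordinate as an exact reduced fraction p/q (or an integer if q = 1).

C = (-2/13, -146/13)

1. C_x = -2/13  [G, E, C are collinear ∩ AC ⟂ GE]
2. C_y = -146/13  [G, E, C are collinear ∩ AC ⟂ GE]
   → C = (-2/13, -146/13)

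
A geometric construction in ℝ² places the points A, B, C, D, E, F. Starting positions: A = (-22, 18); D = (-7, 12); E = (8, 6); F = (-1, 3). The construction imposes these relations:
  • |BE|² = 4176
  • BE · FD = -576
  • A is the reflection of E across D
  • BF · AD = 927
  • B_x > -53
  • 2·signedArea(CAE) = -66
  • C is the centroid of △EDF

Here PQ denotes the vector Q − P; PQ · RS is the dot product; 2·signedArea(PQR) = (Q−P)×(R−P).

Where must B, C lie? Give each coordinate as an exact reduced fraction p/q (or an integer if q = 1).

B = (-52, 30)
C = (0, 7)

1. B_x = -52  [BE · FD = -576 ∩ BF · AD = 927]
2. B_y = 30  [BE · FD = -576 ∩ BF · AD = 927]
   → B = (-52, 30)
3. C_x = 0  [C is the centroid of △EDF]
4. C_y = 7  [C is the centroid of △EDF]
   → C = (0, 7)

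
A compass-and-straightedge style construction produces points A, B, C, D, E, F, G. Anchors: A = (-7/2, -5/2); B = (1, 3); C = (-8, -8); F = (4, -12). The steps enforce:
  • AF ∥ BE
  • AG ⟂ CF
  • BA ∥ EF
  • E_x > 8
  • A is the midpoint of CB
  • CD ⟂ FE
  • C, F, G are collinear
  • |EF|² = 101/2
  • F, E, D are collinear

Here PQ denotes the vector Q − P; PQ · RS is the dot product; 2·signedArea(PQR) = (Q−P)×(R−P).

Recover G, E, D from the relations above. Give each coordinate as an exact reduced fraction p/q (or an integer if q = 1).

D = (116/101, -1564/101)
E = (17/2, -13/2)
G = (-28/5, -44/5)

1. G_x = -28/5  [C, F, G are collinear ∩ AG ⟂ CF]
2. G_y = -44/5  [C, F, G are collinear ∩ AG ⟂ CF]
   → G = (-28/5, -44/5)
3. E_x = 17/2  [BA ∥ EF ∩ AF ∥ BE]
4. E_y = -13/2  [BA ∥ EF ∩ AF ∥ BE]
   → E = (17/2, -13/2)
5. D_x = 116/101  [F, E, D are collinear ∩ CD ⟂ FE]
6. D_y = -1564/101  [F, E, D are collinear ∩ CD ⟂ FE]
   → D = (116/101, -1564/101)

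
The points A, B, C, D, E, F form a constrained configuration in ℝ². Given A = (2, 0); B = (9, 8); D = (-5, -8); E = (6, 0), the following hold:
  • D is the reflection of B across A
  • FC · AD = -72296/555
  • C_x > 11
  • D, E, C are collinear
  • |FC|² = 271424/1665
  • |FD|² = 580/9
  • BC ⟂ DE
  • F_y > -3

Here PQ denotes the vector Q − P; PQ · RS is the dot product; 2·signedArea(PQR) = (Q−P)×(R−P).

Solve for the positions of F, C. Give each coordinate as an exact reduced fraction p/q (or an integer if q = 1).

1. C_x = 2177/185  [D, E, C are collinear ∩ BC ⟂ DE]
2. C_y = 776/185  [D, E, C are collinear ∩ BC ⟂ DE]
   → C = (2177/185, 776/185)
3. F_x = 1  [line 7·x + 8·y + 43/3 = 0 ∩ |FC|² = 271424/1665]
4. F_y = -8/3  [line 7·x + 8·y + 43/3 = 0 ∩ |FC|² = 271424/1665]
   → F = (1, -8/3)

C = (2177/185, 776/185)
F = (1, -8/3)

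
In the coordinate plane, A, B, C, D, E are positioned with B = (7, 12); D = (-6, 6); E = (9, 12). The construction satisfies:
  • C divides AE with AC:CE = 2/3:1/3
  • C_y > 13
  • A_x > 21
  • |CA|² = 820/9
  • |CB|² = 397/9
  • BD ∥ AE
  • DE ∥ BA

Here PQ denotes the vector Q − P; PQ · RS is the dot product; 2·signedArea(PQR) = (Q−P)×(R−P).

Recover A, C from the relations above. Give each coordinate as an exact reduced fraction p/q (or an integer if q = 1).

1. A_x = 22  [BD ∥ AE ∩ DE ∥ BA]
2. A_y = 18  [BD ∥ AE ∩ DE ∥ BA]
   → A = (22, 18)
3. C_x = 40/3  [C divides AE with AC:CE = 2/3:1/3]
4. C_y = 14  [C divides AE with AC:CE = 2/3:1/3]
   → C = (40/3, 14)

A = (22, 18)
C = (40/3, 14)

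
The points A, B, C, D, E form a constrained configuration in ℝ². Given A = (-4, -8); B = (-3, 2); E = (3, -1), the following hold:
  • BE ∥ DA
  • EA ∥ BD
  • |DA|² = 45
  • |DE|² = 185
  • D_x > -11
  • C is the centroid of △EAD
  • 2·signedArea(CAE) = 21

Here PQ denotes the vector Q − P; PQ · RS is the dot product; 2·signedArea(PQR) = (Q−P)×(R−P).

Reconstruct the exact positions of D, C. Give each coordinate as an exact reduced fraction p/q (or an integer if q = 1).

C = (-11/3, -14/3)
D = (-10, -5)

1. D_x = -10  [BE ∥ DA ∩ EA ∥ BD]
2. D_y = -5  [BE ∥ DA ∩ EA ∥ BD]
   → D = (-10, -5)
3. C_x = -11/3  [C is the centroid of △EAD]
4. C_y = -14/3  [C is the centroid of △EAD]
   → C = (-11/3, -14/3)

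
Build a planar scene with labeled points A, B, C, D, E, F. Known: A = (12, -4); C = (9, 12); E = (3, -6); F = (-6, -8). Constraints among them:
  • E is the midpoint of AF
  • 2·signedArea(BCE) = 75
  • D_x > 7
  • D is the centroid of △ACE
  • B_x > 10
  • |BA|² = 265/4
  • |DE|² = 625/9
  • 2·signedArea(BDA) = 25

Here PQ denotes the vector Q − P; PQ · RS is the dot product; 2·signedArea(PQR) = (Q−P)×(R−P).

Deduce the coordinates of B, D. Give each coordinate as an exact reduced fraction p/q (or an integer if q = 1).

B = (21/2, 4)
D = (8, 2/3)

1. B_x = 21/2  [line 18·x + -6·y + -165 = 0 ∩ |BA|² = 265/4]
2. B_y = 4  [line 18·x + -6·y + -165 = 0 ∩ |BA|² = 265/4]
   → B = (21/2, 4)
3. D_x = 8  [2·signedArea(BDA) = 25 ∩ D is the centroid of △ACE]
4. D_y = 2/3  [2·signedArea(BDA) = 25 ∩ D is the centroid of △ACE]
   → D = (8, 2/3)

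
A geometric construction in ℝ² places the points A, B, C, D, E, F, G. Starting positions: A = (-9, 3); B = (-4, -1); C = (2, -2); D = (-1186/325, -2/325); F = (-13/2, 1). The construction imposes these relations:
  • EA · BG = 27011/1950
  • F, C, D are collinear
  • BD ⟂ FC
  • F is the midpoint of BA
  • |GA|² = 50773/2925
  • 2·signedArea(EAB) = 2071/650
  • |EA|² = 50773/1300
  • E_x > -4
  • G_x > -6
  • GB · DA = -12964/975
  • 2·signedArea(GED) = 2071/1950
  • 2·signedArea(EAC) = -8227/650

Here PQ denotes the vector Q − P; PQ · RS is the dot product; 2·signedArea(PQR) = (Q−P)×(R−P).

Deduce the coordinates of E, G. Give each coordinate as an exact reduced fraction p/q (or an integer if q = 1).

E = (-1243/325, -327/650)
G = (-5411/975, 216/325)

1. E_x = -1243/325  [2·signedArea(EAC) = -8227/650 ∩ 2·signedArea(EAB) = 2071/650]
2. E_y = -327/650  [2·signedArea(EAC) = -8227/650 ∩ 2·signedArea(EAB) = 2071/650]
   → E = (-1243/325, -327/650)
3. G_x = -5411/975  [2·signedArea(GED) = 2071/1950 ∩ EA · BG = 27011/1950]
4. G_y = 216/325  [2·signedArea(GED) = 2071/1950 ∩ EA · BG = 27011/1950]
   → G = (-5411/975, 216/325)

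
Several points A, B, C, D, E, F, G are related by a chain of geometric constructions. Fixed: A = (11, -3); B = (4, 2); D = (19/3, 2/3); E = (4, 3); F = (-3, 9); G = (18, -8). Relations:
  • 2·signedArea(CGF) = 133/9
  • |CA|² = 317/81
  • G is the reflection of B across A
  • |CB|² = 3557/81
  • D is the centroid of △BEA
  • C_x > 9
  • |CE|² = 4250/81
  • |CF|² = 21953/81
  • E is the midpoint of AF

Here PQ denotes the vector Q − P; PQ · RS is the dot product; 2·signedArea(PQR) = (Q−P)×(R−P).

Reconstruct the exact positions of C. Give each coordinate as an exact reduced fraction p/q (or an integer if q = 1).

1. C_x = 85/9  [line -17·x + -21·y + 1109/9 = 0 ∩ |CB|² = 3557/81]
2. C_y = -16/9  [line -17·x + -21·y + 1109/9 = 0 ∩ |CB|² = 3557/81]
   → C = (85/9, -16/9)

C = (85/9, -16/9)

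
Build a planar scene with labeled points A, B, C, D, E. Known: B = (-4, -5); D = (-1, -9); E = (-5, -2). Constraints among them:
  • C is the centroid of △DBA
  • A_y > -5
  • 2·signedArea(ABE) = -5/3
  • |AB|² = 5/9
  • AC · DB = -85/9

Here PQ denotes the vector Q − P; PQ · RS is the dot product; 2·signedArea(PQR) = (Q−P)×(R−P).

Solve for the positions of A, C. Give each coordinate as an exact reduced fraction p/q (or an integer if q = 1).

A = (-11/3, -13/3)
C = (-26/9, -55/9)

1. A_x = -11/3  [line -3·x + -1·y + -46/3 = 0 ∩ |AB|² = 5/9]
2. A_y = -13/3  [line -3·x + -1·y + -46/3 = 0 ∩ |AB|² = 5/9]
   → A = (-11/3, -13/3)
3. C_x = -26/9  [C is the centroid of △DBA]
4. C_y = -55/9  [C is the centroid of △DBA]
   → C = (-26/9, -55/9)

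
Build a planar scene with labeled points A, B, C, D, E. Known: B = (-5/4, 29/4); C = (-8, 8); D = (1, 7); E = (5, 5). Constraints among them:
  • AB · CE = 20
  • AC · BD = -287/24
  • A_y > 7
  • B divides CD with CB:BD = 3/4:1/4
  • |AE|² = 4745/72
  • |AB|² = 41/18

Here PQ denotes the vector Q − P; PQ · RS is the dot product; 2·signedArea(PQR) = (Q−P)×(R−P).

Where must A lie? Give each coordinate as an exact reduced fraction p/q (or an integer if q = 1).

1. A_x = -11/4  [AC · BD = -287/24 ∩ AB · CE = 20]
2. A_y = 89/12  [AC · BD = -287/24 ∩ AB · CE = 20]
   → A = (-11/4, 89/12)

A = (-11/4, 89/12)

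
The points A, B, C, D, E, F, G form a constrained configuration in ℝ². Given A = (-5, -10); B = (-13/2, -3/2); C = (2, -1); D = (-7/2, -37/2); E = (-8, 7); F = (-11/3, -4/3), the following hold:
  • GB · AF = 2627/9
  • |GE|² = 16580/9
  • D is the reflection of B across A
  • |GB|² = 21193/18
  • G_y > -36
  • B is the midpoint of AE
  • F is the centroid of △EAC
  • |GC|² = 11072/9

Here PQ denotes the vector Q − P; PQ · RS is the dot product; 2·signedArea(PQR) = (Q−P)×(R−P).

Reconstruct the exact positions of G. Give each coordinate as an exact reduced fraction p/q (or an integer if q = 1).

1. G_x = -10/3  [line -4/3·x + -26/3·y + -2822/9 = 0 ∩ |GC|² = 11072/9]
2. G_y = -107/3  [line -4/3·x + -26/3·y + -2822/9 = 0 ∩ |GC|² = 11072/9]
   → G = (-10/3, -107/3)

G = (-10/3, -107/3)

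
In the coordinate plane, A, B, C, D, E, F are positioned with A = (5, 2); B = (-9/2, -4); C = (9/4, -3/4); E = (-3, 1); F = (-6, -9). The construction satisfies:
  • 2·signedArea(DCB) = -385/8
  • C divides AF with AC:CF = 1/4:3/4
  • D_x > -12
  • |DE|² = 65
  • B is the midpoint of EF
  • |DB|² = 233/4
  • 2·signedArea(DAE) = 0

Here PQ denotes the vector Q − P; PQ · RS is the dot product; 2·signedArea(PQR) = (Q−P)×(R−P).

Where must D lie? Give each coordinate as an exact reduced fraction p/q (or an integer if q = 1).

D = (-11, 0)

1. D_x = -11  [2·signedArea(DAE) = 0 ∩ 2·signedArea(DCB) = -385/8]
2. D_y = 0  [2·signedArea(DAE) = 0 ∩ 2·signedArea(DCB) = -385/8]
   → D = (-11, 0)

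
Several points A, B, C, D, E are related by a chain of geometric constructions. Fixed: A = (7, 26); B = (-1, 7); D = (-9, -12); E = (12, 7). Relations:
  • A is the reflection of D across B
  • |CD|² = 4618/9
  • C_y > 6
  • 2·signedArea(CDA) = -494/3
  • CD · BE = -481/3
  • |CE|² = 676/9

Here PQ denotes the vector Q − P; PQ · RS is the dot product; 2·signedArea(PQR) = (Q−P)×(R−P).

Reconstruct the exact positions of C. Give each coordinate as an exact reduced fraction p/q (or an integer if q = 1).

1. C_x = 10/3  [2·signedArea(CDA) = -494/3 ∩ CD · BE = -481/3]
2. C_y = 7  [2·signedArea(CDA) = -494/3 ∩ CD · BE = -481/3]
   → C = (10/3, 7)

C = (10/3, 7)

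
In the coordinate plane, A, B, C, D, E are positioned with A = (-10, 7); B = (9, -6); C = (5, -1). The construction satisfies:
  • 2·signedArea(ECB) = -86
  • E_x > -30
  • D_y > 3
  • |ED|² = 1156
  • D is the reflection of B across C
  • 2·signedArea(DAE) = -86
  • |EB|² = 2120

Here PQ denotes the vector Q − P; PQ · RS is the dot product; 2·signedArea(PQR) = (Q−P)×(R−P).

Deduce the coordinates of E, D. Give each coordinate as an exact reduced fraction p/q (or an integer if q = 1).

D = (1, 4)
E = (-29, 20)

1. D_x = 1  [D is the reflection of B across C]
2. D_y = 4  [D is the reflection of B across C]
   → D = (1, 4)
3. E_x = -29  [2·signedArea(ECB) = -86 ∩ 2·signedArea(DAE) = -86]
4. E_y = 20  [2·signedArea(ECB) = -86 ∩ 2·signedArea(DAE) = -86]
   → E = (-29, 20)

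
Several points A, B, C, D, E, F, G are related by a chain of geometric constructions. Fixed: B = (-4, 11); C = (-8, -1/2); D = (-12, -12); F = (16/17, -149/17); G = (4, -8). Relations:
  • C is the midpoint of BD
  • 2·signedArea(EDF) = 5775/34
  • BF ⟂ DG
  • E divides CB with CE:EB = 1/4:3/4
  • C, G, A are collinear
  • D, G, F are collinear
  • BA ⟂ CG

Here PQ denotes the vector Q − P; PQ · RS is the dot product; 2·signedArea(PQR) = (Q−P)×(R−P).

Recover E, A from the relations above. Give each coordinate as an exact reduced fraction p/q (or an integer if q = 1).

A = (-916/89, 83/89)
E = (-7, 19/8)

1. E_x = -7  [E divides CB with CE:EB = 1/4:3/4]
2. E_y = 19/8  [E divides CB with CE:EB = 1/4:3/4]
   → E = (-7, 19/8)
3. A_x = -916/89  [C, G, A are collinear ∩ BA ⟂ CG]
4. A_y = 83/89  [C, G, A are collinear ∩ BA ⟂ CG]
   → A = (-916/89, 83/89)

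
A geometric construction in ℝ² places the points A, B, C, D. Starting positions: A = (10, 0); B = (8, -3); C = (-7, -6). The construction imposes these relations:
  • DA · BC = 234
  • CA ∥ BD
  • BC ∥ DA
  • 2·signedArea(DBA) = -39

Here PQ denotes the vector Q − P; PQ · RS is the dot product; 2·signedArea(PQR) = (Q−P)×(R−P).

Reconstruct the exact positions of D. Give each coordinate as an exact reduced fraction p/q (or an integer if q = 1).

1. D_x = 25  [BC ∥ DA ∩ CA ∥ BD]
2. D_y = 3  [BC ∥ DA ∩ CA ∥ BD]
   → D = (25, 3)

D = (25, 3)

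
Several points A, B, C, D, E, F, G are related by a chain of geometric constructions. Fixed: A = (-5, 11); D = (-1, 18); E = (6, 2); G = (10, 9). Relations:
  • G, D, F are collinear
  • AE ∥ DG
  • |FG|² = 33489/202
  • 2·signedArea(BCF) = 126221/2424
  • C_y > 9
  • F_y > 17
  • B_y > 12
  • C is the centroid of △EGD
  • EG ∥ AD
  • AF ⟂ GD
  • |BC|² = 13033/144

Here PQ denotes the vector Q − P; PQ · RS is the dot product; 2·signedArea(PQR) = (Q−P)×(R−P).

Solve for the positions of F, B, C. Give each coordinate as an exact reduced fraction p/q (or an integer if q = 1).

1. F_x = 7/202  [G, D, F are collinear ∩ AF ⟂ GD]
2. F_y = 3465/202  [G, D, F are collinear ∩ AF ⟂ GD]
   → F = (7/202, 3465/202)
3. C_x = 5  [C is the centroid of △EGD]
4. C_y = 29/3  [C is the centroid of △EGD]
   → C = (5, 29/3)
5. B_x = -4  [line -4537/606·x + -1003/202·y + 80867/2424 = 0 ∩ |BC|² = 13033/144]
6. B_y = 51/4  [line -4537/606·x + -1003/202·y + 80867/2424 = 0 ∩ |BC|² = 13033/144]
   → B = (-4, 51/4)

B = (-4, 51/4)
C = (5, 29/3)
F = (7/202, 3465/202)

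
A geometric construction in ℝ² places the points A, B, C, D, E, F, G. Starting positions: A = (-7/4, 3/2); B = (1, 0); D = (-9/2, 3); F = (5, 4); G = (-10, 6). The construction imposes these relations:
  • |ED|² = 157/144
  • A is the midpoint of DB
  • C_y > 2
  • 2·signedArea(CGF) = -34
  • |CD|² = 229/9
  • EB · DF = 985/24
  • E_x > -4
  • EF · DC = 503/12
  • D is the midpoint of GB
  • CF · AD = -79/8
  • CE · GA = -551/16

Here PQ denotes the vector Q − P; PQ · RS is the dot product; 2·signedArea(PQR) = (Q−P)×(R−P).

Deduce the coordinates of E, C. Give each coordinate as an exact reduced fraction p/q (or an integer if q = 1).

1. C_x = 1/2  [2·signedArea(CGF) = -34 ∩ CF · AD = -79/8]
2. C_y = 7/3  [2·signedArea(CGF) = -34 ∩ CF · AD = -79/8]
   → C = (1/2, 7/3)
3. E_x = -43/12  [EB · DF = 985/24 ∩ EF · DC = 503/12]
4. E_y = 5/2  [EB · DF = 985/24 ∩ EF · DC = 503/12]
   → E = (-43/12, 5/2)

C = (1/2, 7/3)
E = (-43/12, 5/2)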